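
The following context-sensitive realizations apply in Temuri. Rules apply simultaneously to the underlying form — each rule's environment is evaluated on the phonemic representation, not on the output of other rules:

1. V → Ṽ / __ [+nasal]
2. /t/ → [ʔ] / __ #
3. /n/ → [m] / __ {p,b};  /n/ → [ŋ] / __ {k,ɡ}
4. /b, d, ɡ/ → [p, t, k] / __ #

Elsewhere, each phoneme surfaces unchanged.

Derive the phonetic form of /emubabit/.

[ẽmubabiʔ]

Rule 1 applies to /e/ (word-initial: before a nasal consonant) → [ẽ].
/m/ — not in any rule's target class → [m].
/u/ (between /m/ and /b/): rule 1 targets it, but not before a nasal consonant → unchanged [u].
/b/ (between /u/ and /a/) fails the environment for rule 4, so it stays [b].
/a/ (between /b/ and /b/) fails the environment for rule 1, so it stays [a].
/b/ (between /a/ and /i/) fails the environment for rule 4, so it stays [b].
/i/ (between /b/ and /t/) fails the environment for rule 1, so it stays [i].
/t/ — word-final, word-finally — surfaces as [ʔ] (rule 2).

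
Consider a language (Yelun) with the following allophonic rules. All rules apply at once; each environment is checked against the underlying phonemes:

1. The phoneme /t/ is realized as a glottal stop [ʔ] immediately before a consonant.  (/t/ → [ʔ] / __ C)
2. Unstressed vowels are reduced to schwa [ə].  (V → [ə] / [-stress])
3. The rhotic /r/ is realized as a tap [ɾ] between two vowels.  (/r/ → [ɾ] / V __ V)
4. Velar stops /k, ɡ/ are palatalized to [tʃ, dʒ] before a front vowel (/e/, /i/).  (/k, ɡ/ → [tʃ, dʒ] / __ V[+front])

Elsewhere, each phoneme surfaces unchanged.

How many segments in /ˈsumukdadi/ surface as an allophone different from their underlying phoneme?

3

Segments that undergo a rule: /u/ → [ə] (rule 2); /a/ → [ə] (rule 2); /i/ → [ə] (rule 2).
All other segments surface unchanged.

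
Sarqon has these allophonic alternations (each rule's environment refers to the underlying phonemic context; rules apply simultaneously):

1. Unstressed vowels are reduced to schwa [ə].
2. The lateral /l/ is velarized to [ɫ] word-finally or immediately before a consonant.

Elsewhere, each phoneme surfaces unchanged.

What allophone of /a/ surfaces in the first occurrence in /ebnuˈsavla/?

[a]

/a/ (between /s/ and /v/) is in the target of rule 1 but the environment (in an unstressed syllable) is not met → [a].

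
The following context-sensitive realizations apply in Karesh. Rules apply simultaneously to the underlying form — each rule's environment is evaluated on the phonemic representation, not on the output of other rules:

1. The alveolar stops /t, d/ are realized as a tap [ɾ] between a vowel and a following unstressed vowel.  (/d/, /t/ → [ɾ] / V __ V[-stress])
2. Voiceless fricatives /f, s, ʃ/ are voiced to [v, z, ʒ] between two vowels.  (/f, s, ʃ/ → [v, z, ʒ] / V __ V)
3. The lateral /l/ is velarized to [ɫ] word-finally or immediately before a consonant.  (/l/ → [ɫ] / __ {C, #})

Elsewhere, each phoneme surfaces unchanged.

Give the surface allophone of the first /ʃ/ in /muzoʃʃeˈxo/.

/ʃ/ — between /o/ and /ʃ/; rule 2 does not apply here → [ʃ].

[ʃ]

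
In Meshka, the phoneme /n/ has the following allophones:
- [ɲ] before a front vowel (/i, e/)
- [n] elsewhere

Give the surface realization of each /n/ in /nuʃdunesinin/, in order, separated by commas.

Occurrence 1 (position 1): no conditioning environment matches → elsewhere allophone [n].
Occurrence 2 (position 6): before a front vowel (/i, e/) → [ɲ].
Occurrence 3 (position 10): before a front vowel (/i, e/) → [ɲ].
Occurrence 4 (position 12): no conditioning environment matches → elsewhere allophone [n].

[n], [ɲ], [ɲ], [n]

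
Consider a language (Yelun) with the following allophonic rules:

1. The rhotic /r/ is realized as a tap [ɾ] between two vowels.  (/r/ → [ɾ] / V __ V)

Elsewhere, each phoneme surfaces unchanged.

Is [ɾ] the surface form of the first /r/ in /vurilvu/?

/r/ — between /u/ and /i/, between two vowels — surfaces as [ɾ] (rule 1).
The actual realization is [ɾ], which matches [ɾ].

Yes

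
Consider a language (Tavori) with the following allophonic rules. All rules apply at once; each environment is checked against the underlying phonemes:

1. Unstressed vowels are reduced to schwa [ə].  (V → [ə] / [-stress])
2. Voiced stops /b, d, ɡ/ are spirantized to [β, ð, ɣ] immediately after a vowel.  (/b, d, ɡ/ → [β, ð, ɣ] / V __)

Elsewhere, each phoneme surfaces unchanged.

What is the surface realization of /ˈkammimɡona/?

/a/ (between /k/ and /m/): rule 1 targets it, but not in an unstressed syllable → unchanged [a].
/i/ (between /m/ and /m/): in an unstressed syllable, so rule 1 applies → [ə].
/ɡ/ (between /m/ and /o/) fails the environment for rule 2, so it stays [ɡ].
/o/ (between /ɡ/ and /n/): in an unstressed syllable, so rule 1 applies → [ə].
/a/ (word-final) occurs in an unstressed syllable → [ə] by rule 1.

[ˈkamməmɡənə]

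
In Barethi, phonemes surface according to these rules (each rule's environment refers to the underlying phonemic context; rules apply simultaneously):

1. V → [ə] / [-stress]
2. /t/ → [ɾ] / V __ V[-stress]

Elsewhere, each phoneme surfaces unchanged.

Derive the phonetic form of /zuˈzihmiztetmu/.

[zəˈzihməztətmə]

/z/ stays [z].
/u/ (between /z/ and /z/) occurs in an unstressed syllable → [ə] by rule 1.
/z/ (between /u/ and /i/) is unaffected → [z].
/i/ (between /z/ and /h/): rule 1 targets it, but not in an unstressed syllable → unchanged [i].
/h/ (between /i/ and /m/) is unaffected → [h].
/m/ (between /h/ and /i/): no rule targets it → [m].
/i/ (between /m/ and /z/) occurs in an unstressed syllable → [ə] by rule 1.
/z/ (between /i/ and /t/) is unaffected → [z].
/t/ (between /z/ and /e/): rule 2 targets it, but not between a vowel and a following unstressed vowel → unchanged [t].
Rule 1 applies to /e/ (between /t/ and /t/: in an unstressed syllable) → [ə].
/t/ — between /e/ and /m/; rule 2 does not apply here → [t].
/m/ stays [m].
/u/ (word-final) occurs in an unstressed syllable → [ə] by rule 1.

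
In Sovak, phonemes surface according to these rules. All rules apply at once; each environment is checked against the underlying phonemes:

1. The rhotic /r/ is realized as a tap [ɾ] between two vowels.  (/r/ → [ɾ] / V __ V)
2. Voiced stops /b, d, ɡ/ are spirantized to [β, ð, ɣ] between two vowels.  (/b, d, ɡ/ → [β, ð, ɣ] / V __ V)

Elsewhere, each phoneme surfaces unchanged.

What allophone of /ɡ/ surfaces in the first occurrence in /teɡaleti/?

[ɣ]

/ɡ/ — between /e/ and /a/, between two vowels — surfaces as [ɣ] (rule 2).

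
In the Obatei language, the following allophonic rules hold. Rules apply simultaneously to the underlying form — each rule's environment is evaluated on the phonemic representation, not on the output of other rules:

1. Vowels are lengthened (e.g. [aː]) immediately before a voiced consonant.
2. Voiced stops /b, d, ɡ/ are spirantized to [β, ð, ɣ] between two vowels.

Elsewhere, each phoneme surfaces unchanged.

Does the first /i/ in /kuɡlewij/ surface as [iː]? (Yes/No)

Yes

/i/ (between /w/ and /j/) occurs before a voiced consonant → [iː] by rule 1.
The actual realization is [iː], which matches [iː].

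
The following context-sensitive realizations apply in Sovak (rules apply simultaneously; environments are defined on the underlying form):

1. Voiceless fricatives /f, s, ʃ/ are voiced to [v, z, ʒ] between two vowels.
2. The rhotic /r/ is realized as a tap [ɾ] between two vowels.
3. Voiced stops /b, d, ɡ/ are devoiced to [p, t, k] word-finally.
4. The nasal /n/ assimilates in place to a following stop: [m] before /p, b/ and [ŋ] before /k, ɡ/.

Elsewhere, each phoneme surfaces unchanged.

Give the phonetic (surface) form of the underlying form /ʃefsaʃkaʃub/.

[ʃefsaʃkaʒup]

/ʃ/ (word-initial): rule 1 targets it, but not between two vowels → unchanged [ʃ].
/e/ (between /ʃ/ and /f/) is unaffected → [e].
/f/ (between /e/ and /s/) is in the target of rule 1 but the environment (between two vowels) is not met → [f].
/s/ (between /f/ and /a/) fails the environment for rule 1, so it stays [s].
/a/ (between /s/ and /ʃ/) is unaffected → [a].
/ʃ/ (between /a/ and /k/): rule 1 targets it, but not between two vowels → unchanged [ʃ].
/k/ (between /ʃ/ and /a/) is unaffected → [k].
/a/ (between /k/ and /ʃ/) is unaffected → [a].
/ʃ/ — between /a/ and /u/, between two vowels — surfaces as [ʒ] (rule 1).
/u/ — not in any rule's target class → [u].
Rule 3 applies to /b/ (word-final: word-finally) → [p].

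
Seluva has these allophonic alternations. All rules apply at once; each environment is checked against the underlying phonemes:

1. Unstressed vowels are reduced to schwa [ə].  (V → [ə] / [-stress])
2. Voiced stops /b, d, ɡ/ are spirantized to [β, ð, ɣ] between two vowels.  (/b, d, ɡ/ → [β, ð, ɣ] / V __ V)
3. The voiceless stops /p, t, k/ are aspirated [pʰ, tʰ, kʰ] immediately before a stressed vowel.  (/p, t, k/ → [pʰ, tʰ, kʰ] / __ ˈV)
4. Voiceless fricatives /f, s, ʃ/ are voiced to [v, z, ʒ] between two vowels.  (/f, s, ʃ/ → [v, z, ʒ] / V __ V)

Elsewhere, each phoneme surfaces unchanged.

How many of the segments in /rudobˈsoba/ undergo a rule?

5

Segments that undergo a rule: /u/ → [ə] (rule 1); /d/ → [ð] (rule 2); /o/ → [ə] (rule 1); /b/ → [β] (rule 2); /a/ → [ə] (rule 1).
All other segments surface unchanged.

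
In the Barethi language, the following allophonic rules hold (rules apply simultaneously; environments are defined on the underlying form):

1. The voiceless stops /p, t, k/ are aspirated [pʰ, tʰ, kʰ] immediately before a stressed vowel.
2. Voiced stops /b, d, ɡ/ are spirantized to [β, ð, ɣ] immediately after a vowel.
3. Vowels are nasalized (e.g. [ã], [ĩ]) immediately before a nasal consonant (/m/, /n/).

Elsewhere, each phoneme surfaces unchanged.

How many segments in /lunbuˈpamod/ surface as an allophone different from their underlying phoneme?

Segments that undergo a rule: /u/ → [ũ] (rule 3); /p/ → [pʰ] (rule 1); /a/ → [ã] (rule 3); /d/ → [ð] (rule 2).
All other segments surface unchanged.

4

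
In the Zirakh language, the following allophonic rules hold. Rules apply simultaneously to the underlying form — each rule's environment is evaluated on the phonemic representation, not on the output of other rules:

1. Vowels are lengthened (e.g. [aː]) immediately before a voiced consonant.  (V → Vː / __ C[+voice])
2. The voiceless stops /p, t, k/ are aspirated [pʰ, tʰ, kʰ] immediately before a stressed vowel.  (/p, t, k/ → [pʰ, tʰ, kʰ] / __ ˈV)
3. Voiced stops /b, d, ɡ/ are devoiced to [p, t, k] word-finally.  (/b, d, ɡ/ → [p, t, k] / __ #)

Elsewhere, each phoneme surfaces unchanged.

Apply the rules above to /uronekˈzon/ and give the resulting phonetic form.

/u/ meets the environment for rule 1 (before a voiced consonant) → [uː].
/r/ (between /u/ and /o/) is unaffected → [r].
/o/ meets the environment for rule 1 (before a voiced consonant) → [oː].
/n/ (between /o/ and /e/): no rule targets it → [n].
/e/ (between /n/ and /k/): rule 1 targets it, but not before a voiced consonant → unchanged [e].
/k/ — between /e/ and /z/; rule 2 does not apply here → [k].
/z/ — not in any rule's target class → [z].
/o/ — between /z/ and /n/, before a voiced consonant — surfaces as [oː] (rule 1).
/n/ (word-final) is unaffected → [n].

[uːroːnekˈzoːn]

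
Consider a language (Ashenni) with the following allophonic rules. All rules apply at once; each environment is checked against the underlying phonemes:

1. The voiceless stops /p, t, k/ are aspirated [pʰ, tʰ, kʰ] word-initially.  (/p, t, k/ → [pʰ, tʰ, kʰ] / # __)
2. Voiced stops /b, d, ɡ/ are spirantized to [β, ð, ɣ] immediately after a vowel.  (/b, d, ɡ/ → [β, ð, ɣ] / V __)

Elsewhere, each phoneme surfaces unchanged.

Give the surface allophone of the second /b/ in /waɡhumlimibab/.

[β]

/b/ (word-final): immediately after a vowel, so rule 2 applies → [β].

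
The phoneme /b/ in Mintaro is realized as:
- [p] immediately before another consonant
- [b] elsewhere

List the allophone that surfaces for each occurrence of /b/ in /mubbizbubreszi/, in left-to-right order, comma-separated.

[p], [b], [b], [p]

Occurrence 1 (position 3): immediately before another consonant → [p].
Occurrence 2 (position 4): no conditioning environment matches → elsewhere allophone [b].
Occurrence 3 (position 7): no conditioning environment matches → elsewhere allophone [b].
Occurrence 4 (position 9): immediately before another consonant → [p].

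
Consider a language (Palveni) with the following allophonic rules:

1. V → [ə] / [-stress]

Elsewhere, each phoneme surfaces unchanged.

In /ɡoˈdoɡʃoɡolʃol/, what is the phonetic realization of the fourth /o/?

/o/ meets the environment for rule 1 (in an unstressed syllable) → [ə].

[ə]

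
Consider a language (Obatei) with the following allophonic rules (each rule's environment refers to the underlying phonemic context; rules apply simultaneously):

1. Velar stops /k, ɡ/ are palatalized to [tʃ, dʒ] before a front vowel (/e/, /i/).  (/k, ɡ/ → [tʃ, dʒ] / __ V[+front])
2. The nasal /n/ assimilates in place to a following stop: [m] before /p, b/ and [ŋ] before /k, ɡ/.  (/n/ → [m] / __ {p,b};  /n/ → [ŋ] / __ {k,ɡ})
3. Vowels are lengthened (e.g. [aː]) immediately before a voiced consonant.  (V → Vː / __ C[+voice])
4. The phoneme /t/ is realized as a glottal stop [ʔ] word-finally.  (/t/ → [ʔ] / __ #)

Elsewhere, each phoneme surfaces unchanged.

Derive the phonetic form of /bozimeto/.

/b/ — not in any rule's target class → [b].
/o/ (between /b/ and /z/): before a voiced consonant, so rule 3 applies → [oː].
/z/ (between /o/ and /i/): no rule targets it → [z].
/i/ meets the environment for rule 3 (before a voiced consonant) → [iː].
/m/ stays [m].
/e/ (between /m/ and /t/) is in the target of rule 3 but the environment (before a voiced consonant) is not met → [e].
/t/ (between /e/ and /o/) fails the environment for rule 4, so it stays [t].
/o/ (word-final) fails the environment for rule 3, so it stays [o].

[boːziːmeto]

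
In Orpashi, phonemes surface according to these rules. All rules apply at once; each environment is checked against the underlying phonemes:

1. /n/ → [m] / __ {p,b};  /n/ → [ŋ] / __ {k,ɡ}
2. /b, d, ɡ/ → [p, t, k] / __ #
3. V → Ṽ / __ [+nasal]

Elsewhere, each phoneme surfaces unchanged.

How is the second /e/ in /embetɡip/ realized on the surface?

[e]

/e/ (between /b/ and /t/) fails the environment for rule 3, so it stays [e].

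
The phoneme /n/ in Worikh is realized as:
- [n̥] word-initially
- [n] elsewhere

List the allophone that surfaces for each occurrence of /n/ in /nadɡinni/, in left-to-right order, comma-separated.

[n̥], [n], [n]

Occurrence 1 (position 1): word-initially → [n̥].
Occurrence 2 (position 6): no conditioning environment matches → elsewhere allophone [n].
Occurrence 3 (position 7): no conditioning environment matches → elsewhere allophone [n].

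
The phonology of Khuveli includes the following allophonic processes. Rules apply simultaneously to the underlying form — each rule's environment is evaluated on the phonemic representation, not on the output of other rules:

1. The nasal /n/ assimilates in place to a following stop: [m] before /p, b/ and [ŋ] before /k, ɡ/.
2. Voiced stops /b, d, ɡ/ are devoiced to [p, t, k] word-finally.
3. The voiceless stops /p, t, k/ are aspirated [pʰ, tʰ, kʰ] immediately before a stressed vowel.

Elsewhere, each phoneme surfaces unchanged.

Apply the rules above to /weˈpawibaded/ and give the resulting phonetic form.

[weˈpʰawibadet]

/w/ stays [w].
/e/ (between /w/ and /p/): no rule targets it → [e].
/p/ — between /e/ and /a/, immediately before a stressed vowel — surfaces as [pʰ] (rule 3).
/a/ (between /p/ and /w/) is unaffected → [a].
/w/ (between /a/ and /i/) is unaffected → [w].
/i/ stays [i].
/b/ (between /i/ and /a/) fails the environment for rule 2, so it stays [b].
/a/ — not in any rule's target class → [a].
/d/ (between /a/ and /e/) fails the environment for rule 2, so it stays [d].
/e/ (between /d/ and /d/) is unaffected → [e].
/d/ — word-final, word-finally — surfaces as [t] (rule 2).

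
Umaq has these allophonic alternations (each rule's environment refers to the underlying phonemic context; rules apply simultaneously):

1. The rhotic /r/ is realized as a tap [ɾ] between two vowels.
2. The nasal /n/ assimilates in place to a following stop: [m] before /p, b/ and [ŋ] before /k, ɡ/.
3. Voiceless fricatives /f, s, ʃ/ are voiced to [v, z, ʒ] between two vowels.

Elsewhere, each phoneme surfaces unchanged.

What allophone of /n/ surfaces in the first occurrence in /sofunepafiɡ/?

[n]

/n/ (between /u/ and /e/) fails the environment for rule 2, so it stays [n].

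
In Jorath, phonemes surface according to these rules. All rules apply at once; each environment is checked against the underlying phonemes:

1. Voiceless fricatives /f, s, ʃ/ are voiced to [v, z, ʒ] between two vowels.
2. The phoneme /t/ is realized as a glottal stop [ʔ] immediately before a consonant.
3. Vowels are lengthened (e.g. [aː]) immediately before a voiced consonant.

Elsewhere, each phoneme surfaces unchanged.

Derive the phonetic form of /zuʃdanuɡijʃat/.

/z/ (word-initial): no rule targets it → [z].
/u/ (between /z/ and /ʃ/) fails the environment for rule 3, so it stays [u].
/ʃ/ — between /u/ and /d/; rule 1 does not apply here → [ʃ].
/d/ — not in any rule's target class → [d].
Rule 3 applies to /a/ (between /d/ and /n/: before a voiced consonant) → [aː].
/n/ (between /a/ and /u/): no rule targets it → [n].
/u/ meets the environment for rule 3 (before a voiced consonant) → [uː].
/ɡ/ (between /u/ and /i/) is unaffected → [ɡ].
/i/ (between /ɡ/ and /j/) occurs before a voiced consonant → [iː] by rule 3.
/j/ stays [j].
/ʃ/ (between /j/ and /a/) fails the environment for rule 1, so it stays [ʃ].
/a/ — between /ʃ/ and /t/; rule 3 does not apply here → [a].
/t/ (word-final) is in the target of rule 2 but the environment (immediately before a consonant) is not met → [t].

[zuʃdaːnuːɡiːjʃat]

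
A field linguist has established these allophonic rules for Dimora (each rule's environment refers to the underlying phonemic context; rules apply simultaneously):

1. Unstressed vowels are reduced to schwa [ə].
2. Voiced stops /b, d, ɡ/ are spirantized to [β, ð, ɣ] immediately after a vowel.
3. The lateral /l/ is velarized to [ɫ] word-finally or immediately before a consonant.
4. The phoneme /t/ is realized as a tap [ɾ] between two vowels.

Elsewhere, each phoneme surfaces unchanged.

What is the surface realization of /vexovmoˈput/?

/v/ stays [v].
/e/ — between /v/ and /x/, in an unstressed syllable — surfaces as [ə] (rule 1).
/x/ stays [x].
/o/ (between /x/ and /v/): in an unstressed syllable, so rule 1 applies → [ə].
/v/ stays [v].
/m/ (between /v/ and /o/) is unaffected → [m].
/o/ (between /m/ and /p/): in an unstressed syllable, so rule 1 applies → [ə].
/p/ (between /o/ and /u/) is unaffected → [p].
/u/ — between /p/ and /t/; rule 1 does not apply here → [u].
/t/ (word-final): rule 4 targets it, but not between two vowels → unchanged [t].

[vəxəvməˈput]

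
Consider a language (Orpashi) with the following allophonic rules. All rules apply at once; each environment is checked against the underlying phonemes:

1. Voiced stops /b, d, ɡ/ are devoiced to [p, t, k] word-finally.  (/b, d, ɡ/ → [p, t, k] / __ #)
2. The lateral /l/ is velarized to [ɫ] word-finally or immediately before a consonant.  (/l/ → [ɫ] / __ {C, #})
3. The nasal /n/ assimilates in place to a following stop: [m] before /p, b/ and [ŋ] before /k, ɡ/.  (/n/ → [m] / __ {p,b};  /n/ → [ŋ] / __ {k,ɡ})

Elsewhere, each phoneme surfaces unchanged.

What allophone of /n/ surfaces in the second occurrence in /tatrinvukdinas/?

/n/ (between /i/ and /a/) is in the target of rule 3 but the environment (before a labial or velar stop) is not met → [n].

[n]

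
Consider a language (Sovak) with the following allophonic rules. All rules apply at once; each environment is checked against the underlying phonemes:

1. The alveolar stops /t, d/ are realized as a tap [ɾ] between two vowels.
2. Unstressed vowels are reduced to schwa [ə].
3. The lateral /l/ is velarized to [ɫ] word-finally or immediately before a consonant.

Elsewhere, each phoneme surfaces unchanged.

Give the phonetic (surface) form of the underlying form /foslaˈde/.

[fəsləˈɾe]

/f/ (word-initial): no rule targets it → [f].
/o/ — between /f/ and /s/, in an unstressed syllable — surfaces as [ə] (rule 2).
/s/ (between /o/ and /l/) is unaffected → [s].
/l/ (between /s/ and /a/) is in the target of rule 3 but the environment (word-finally or immediately before a consonant) is not met → [l].
/a/ (between /l/ and /d/): in an unstressed syllable, so rule 2 applies → [ə].
/d/ (between /a/ and /e/) occurs between two vowels → [ɾ] by rule 1.
/e/ (word-final): rule 2 targets it, but not in an unstressed syllable → unchanged [e].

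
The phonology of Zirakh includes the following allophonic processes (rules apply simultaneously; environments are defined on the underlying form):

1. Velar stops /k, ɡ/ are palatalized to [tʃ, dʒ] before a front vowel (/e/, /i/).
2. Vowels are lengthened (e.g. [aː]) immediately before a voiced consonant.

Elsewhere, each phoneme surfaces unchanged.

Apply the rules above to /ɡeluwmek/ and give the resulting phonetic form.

/ɡ/ (word-initial): before a front vowel, so rule 1 applies → [dʒ].
/e/ — between /ɡ/ and /l/, before a voiced consonant — surfaces as [eː] (rule 2).
/l/ (between /e/ and /u/): no rule targets it → [l].
/u/ — between /l/ and /w/, before a voiced consonant — surfaces as [uː] (rule 2).
/w/ (between /u/ and /m/): no rule targets it → [w].
/m/ stays [m].
/e/ — between /m/ and /k/; rule 2 does not apply here → [e].
/k/ — word-final; rule 1 does not apply here → [k].

[dʒeːluːwmek]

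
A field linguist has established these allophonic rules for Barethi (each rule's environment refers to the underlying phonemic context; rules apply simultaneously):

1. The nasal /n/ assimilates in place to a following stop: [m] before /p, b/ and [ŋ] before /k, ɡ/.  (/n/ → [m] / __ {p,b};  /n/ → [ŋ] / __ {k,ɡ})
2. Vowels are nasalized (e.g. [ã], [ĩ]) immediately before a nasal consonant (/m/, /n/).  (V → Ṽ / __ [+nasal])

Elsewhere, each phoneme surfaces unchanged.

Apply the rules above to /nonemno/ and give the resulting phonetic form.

/n/ (word-initial) fails the environment for rule 1, so it stays [n].
/o/ — between /n/ and /n/, before a nasal consonant — surfaces as [õ] (rule 2).
/n/ (between /o/ and /e/): rule 1 targets it, but not before a labial or velar stop → unchanged [n].
/e/ — between /n/ and /m/, before a nasal consonant — surfaces as [ẽ] (rule 2).
/n/ (between /m/ and /o/) is in the target of rule 1 but the environment (before a labial or velar stop) is not met → [n].
/o/ (word-final) fails the environment for rule 2, so it stays [o].

[nõnẽmno]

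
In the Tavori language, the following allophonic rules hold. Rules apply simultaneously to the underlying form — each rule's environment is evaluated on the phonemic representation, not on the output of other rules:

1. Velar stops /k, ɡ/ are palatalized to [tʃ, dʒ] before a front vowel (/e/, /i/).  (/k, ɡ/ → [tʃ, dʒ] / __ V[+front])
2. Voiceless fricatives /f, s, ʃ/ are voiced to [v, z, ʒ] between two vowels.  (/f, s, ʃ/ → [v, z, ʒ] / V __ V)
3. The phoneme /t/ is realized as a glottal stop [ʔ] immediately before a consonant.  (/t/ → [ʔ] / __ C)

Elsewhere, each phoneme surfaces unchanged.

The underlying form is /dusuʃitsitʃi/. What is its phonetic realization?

[duzuʒiʔsiʔʃi]

/d/ (word-initial) is unaffected → [d].
/u/ (between /d/ and /s/): no rule targets it → [u].
Rule 2 applies to /s/ (between /u/ and /u/: between two vowels) → [z].
/u/ — not in any rule's target class → [u].
Rule 2 applies to /ʃ/ (between /u/ and /i/: between two vowels) → [ʒ].
/i/ (between /ʃ/ and /t/) is unaffected → [i].
/t/ meets the environment for rule 3 (immediately before a consonant) → [ʔ].
/s/ (between /t/ and /i/): rule 2 targets it, but not between two vowels → unchanged [s].
/i/ (between /s/ and /t/): no rule targets it → [i].
/t/ meets the environment for rule 3 (immediately before a consonant) → [ʔ].
/ʃ/ (between /t/ and /i/) fails the environment for rule 2, so it stays [ʃ].
/i/ — not in any rule's target class → [i].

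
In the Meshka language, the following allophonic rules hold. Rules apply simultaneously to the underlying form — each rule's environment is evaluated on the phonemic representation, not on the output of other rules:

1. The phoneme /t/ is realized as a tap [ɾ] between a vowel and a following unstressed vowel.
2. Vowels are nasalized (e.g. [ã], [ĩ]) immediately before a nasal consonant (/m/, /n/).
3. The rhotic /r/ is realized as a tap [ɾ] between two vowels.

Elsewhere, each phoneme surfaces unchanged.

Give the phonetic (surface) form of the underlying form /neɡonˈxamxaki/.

/n/ (word-initial) is unaffected → [n].
/e/ (between /n/ and /ɡ/) fails the environment for rule 2, so it stays [e].
/ɡ/ — not in any rule's target class → [ɡ].
/o/ (between /ɡ/ and /n/) occurs before a nasal consonant → [õ] by rule 2.
/n/ (between /o/ and /x/) is unaffected → [n].
/x/ stays [x].
Rule 2 applies to /a/ (between /x/ and /m/: before a nasal consonant) → [ã].
/m/ (between /a/ and /x/) is unaffected → [m].
/x/ stays [x].
/a/ (between /x/ and /k/) is in the target of rule 2 but the environment (before a nasal consonant) is not met → [a].
/k/ (between /a/ and /i/): no rule targets it → [k].
/i/ (word-final) is in the target of rule 2 but the environment (before a nasal consonant) is not met → [i].

[neɡõnˈxãmxaki]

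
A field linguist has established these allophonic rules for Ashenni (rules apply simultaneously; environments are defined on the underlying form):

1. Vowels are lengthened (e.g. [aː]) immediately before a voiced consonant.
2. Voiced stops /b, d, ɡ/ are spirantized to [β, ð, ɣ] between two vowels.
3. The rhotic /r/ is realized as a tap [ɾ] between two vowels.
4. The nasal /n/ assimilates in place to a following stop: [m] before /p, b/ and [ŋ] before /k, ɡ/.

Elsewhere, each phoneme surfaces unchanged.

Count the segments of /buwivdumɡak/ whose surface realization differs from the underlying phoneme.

Segments that undergo a rule: /u/ → [uː] (rule 1); /i/ → [iː] (rule 1); /u/ → [uː] (rule 1).
All other segments surface unchanged.

3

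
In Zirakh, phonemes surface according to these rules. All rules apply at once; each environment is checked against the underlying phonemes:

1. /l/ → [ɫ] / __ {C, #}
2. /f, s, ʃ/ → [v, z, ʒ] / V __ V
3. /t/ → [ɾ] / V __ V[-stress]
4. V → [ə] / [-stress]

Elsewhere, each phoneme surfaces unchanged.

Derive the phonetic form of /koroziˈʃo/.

/k/ — not in any rule's target class → [k].
/o/ (between /k/ and /r/): in an unstressed syllable, so rule 4 applies → [ə].
/r/ — not in any rule's target class → [r].
/o/ — between /r/ and /z/, in an unstressed syllable — surfaces as [ə] (rule 4).
/z/ — not in any rule's target class → [z].
/i/ meets the environment for rule 4 (in an unstressed syllable) → [ə].
/ʃ/ — between /i/ and /o/, between two vowels — surfaces as [ʒ] (rule 2).
/o/ (word-final): rule 4 targets it, but not in an unstressed syllable → unchanged [o].

[kərəzəˈʒo]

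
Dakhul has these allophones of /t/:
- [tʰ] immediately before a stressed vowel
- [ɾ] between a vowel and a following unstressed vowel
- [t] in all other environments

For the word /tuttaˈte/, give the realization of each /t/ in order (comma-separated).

[t], [t], [t], [tʰ]

Occurrence 1 (position 1): no conditioning environment matches → elsewhere allophone [t].
Occurrence 2 (position 3): no conditioning environment matches → elsewhere allophone [t].
Occurrence 3 (position 4): no conditioning environment matches → elsewhere allophone [t].
Occurrence 4 (position 6): immediately before a stressed vowel → [tʰ].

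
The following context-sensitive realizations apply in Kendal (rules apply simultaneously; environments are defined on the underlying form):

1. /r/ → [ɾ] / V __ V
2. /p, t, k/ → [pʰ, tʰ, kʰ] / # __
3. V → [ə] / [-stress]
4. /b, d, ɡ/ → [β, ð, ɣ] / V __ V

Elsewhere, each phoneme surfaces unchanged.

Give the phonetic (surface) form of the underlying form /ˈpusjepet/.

[ˈpʰusjəpət]

/p/ meets the environment for rule 2 (word-initially) → [pʰ].
/u/ — between /p/ and /s/; rule 3 does not apply here → [u].
Rule 3 applies to /e/ (between /j/ and /p/: in an unstressed syllable) → [ə].
/p/ — between /e/ and /e/; rule 2 does not apply here → [p].
Rule 3 applies to /e/ (between /p/ and /t/: in an unstressed syllable) → [ə].
/t/ (word-final) is in the target of rule 2 but the environment (word-initially) is not met → [t].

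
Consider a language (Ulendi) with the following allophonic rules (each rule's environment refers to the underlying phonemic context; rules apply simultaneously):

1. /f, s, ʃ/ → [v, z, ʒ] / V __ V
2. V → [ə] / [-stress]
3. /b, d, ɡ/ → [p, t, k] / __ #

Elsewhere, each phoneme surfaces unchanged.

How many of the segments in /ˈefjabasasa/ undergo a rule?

Segments that undergo a rule: /a/ → [ə] (rule 2); /a/ → [ə] (rule 2); /s/ → [z] (rule 1); /a/ → [ə] (rule 2); /s/ → [z] (rule 1); /a/ → [ə] (rule 2).
All other segments surface unchanged.

6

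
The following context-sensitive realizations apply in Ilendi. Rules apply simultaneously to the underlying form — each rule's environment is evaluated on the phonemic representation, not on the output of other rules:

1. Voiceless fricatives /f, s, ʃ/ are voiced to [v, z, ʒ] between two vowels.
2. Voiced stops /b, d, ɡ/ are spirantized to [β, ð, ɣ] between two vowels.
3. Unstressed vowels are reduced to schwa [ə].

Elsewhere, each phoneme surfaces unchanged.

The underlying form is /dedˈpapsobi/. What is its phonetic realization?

[dədˈpapsəβə]

/d/ (word-initial) fails the environment for rule 2, so it stays [d].
/e/ meets the environment for rule 3 (in an unstressed syllable) → [ə].
/d/ (between /e/ and /p/): rule 2 targets it, but not between two vowels → unchanged [d].
/a/ — between /p/ and /p/; rule 3 does not apply here → [a].
/s/ — between /p/ and /o/; rule 1 does not apply here → [s].
Rule 3 applies to /o/ (between /s/ and /b/: in an unstressed syllable) → [ə].
/b/ (between /o/ and /i/) occurs between two vowels → [β] by rule 2.
/i/ (word-final) occurs in an unstressed syllable → [ə] by rule 3.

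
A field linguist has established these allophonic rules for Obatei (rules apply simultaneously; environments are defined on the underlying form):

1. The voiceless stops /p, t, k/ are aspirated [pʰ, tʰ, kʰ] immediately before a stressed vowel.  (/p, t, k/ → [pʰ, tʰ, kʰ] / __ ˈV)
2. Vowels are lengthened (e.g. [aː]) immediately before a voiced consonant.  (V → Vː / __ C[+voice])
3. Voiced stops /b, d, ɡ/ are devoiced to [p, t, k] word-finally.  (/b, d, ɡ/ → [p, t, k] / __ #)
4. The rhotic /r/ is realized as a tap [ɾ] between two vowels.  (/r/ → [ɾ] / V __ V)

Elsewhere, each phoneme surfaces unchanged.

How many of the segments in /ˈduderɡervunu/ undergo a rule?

4

Segments that undergo a rule: /u/ → [uː] (rule 2); /e/ → [eː] (rule 2); /e/ → [eː] (rule 2); /u/ → [uː] (rule 2).
All other segments surface unchanged.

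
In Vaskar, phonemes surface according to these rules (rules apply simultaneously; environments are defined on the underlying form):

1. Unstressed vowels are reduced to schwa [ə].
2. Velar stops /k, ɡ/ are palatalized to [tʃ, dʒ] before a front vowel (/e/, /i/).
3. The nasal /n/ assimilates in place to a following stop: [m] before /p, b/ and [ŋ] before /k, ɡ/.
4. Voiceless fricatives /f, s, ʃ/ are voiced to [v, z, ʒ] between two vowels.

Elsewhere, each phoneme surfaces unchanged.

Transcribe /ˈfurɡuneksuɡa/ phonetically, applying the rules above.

[ˈfurɡənəksəɡə]

/f/ (word-initial) fails the environment for rule 4, so it stays [f].
/u/ (between /f/ and /r/) fails the environment for rule 1, so it stays [u].
/r/ — not in any rule's target class → [r].
/ɡ/ (between /r/ and /u/): rule 2 targets it, but not before a front vowel → unchanged [ɡ].
/u/ (between /ɡ/ and /n/) occurs in an unstressed syllable → [ə] by rule 1.
/n/ — between /u/ and /e/; rule 3 does not apply here → [n].
/e/ meets the environment for rule 1 (in an unstressed syllable) → [ə].
/k/ (between /e/ and /s/) fails the environment for rule 2, so it stays [k].
/s/ (between /k/ and /u/): rule 4 targets it, but not between two vowels → unchanged [s].
/u/ (between /s/ and /ɡ/): in an unstressed syllable, so rule 1 applies → [ə].
/ɡ/ — between /u/ and /a/; rule 2 does not apply here → [ɡ].
Rule 1 applies to /a/ (word-final: in an unstressed syllable) → [ə].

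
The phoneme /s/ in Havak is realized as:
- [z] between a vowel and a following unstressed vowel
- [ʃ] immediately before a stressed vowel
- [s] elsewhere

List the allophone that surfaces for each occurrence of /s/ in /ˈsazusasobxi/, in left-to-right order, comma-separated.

[ʃ], [z], [z]

Occurrence 1 (position 1): immediately before a stressed vowel → [ʃ].
Occurrence 2 (position 5): between a vowel and a following unstressed vowel → [z].
Occurrence 3 (position 7): between a vowel and a following unstressed vowel → [z].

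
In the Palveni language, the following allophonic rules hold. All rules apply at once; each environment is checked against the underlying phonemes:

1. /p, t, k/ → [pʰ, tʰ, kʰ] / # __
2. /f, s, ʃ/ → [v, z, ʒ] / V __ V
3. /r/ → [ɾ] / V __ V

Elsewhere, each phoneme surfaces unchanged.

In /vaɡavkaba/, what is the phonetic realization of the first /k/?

/k/ (between /v/ and /a/) is in the target of rule 1 but the environment (word-initially) is not met → [k].

[k]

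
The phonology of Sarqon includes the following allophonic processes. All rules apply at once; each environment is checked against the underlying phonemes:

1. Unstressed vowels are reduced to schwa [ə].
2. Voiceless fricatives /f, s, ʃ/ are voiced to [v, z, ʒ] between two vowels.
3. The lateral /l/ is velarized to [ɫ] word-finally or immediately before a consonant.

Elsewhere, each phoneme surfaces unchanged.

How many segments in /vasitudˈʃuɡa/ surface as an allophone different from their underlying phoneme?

5

Segments that undergo a rule: /a/ → [ə] (rule 1); /s/ → [z] (rule 2); /i/ → [ə] (rule 1); /u/ → [ə] (rule 1); /a/ → [ə] (rule 1).
All other segments surface unchanged.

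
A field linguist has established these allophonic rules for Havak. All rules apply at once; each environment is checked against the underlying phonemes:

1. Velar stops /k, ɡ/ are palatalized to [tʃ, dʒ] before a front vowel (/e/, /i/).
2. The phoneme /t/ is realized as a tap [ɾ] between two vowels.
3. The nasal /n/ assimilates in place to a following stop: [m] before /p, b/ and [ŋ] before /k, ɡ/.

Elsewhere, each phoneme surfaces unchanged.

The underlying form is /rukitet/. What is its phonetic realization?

[rutʃiɾet]

/r/ stays [r].
/u/ — not in any rule's target class → [u].
/k/ (between /u/ and /i/) occurs before a front vowel → [tʃ] by rule 1.
/i/ (between /k/ and /t/) is unaffected → [i].
/t/ (between /i/ and /e/) occurs between two vowels → [ɾ] by rule 2.
/e/ stays [e].
/t/ (word-final): rule 2 targets it, but not between two vowels → unchanged [t].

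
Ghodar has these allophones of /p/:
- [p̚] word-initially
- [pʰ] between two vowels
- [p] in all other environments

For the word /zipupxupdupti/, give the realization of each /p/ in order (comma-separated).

[pʰ], [p], [p], [p]

Occurrence 1 (position 3): between two vowels → [pʰ].
Occurrence 2 (position 5): no conditioning environment matches → elsewhere allophone [p].
Occurrence 3 (position 8): no conditioning environment matches → elsewhere allophone [p].
Occurrence 4 (position 11): no conditioning environment matches → elsewhere allophone [p].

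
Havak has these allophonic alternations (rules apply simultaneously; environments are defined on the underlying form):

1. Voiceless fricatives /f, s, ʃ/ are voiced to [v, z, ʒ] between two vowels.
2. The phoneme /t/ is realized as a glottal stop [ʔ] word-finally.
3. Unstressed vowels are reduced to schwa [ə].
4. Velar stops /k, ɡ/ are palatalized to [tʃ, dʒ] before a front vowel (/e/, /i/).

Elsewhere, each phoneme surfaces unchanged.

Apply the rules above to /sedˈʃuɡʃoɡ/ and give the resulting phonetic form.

/s/ (word-initial): rule 1 targets it, but not between two vowels → unchanged [s].
/e/ (between /s/ and /d/): in an unstressed syllable, so rule 3 applies → [ə].
/d/ — not in any rule's target class → [d].
/ʃ/ — between /d/ and /u/; rule 1 does not apply here → [ʃ].
/u/ — between /ʃ/ and /ɡ/; rule 3 does not apply here → [u].
/ɡ/ (between /u/ and /ʃ/) fails the environment for rule 4, so it stays [ɡ].
/ʃ/ (between /ɡ/ and /o/) is in the target of rule 1 but the environment (between two vowels) is not met → [ʃ].
Rule 3 applies to /o/ (between /ʃ/ and /ɡ/: in an unstressed syllable) → [ə].
/ɡ/ (word-final): rule 4 targets it, but not before a front vowel → unchanged [ɡ].

[sədˈʃuɡʃəɡ]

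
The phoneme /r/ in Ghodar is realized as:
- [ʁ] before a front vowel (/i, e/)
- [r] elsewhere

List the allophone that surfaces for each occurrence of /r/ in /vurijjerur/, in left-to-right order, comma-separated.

Occurrence 1 (position 3): before a front vowel (/i, e/) → [ʁ].
Occurrence 2 (position 8): no conditioning environment matches → elsewhere allophone [r].
Occurrence 3 (position 10): no conditioning environment matches → elsewhere allophone [r].

[ʁ], [r], [r]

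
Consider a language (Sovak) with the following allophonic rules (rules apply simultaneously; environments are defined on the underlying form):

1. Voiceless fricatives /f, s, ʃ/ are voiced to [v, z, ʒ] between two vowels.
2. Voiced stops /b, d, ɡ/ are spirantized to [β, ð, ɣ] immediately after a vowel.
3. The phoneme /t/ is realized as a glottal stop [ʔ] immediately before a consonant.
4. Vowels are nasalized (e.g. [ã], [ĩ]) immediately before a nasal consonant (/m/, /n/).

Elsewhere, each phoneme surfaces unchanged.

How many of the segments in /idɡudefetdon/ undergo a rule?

Segments that undergo a rule: /d/ → [ð] (rule 2); /d/ → [ð] (rule 2); /f/ → [v] (rule 1); /t/ → [ʔ] (rule 3); /o/ → [õ] (rule 4).
All other segments surface unchanged.

5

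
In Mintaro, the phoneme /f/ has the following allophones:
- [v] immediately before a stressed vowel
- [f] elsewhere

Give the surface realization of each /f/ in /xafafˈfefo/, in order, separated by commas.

[f], [f], [v], [f]

Occurrence 1 (position 3): no conditioning environment matches → elsewhere allophone [f].
Occurrence 2 (position 5): no conditioning environment matches → elsewhere allophone [f].
Occurrence 3 (position 6): immediately before a stressed vowel → [v].
Occurrence 4 (position 8): no conditioning environment matches → elsewhere allophone [f].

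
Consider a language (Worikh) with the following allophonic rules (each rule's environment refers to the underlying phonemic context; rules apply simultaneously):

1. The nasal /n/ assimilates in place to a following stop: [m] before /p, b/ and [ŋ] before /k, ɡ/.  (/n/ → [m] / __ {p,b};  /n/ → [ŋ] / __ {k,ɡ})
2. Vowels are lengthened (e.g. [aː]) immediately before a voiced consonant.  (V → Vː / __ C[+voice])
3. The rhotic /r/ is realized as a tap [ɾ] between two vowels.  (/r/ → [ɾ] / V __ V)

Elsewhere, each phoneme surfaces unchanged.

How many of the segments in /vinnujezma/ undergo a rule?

3

Segments that undergo a rule: /i/ → [iː] (rule 2); /u/ → [uː] (rule 2); /e/ → [eː] (rule 2).
All other segments surface unchanged.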